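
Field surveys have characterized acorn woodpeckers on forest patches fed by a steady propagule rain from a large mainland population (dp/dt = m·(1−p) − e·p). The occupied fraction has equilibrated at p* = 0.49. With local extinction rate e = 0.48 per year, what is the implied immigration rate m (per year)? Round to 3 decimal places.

At equilibrium m(1−p*) = e·p*, so m = e·p*/(1−p*).
m = 0.48 × 0.49 / 0.5100 = 0.2352/0.5100 = 0.4612.

0.461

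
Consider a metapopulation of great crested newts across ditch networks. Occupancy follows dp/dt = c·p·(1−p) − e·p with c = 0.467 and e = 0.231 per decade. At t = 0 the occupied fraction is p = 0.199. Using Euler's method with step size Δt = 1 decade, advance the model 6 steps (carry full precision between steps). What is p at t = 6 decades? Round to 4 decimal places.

0.3699

Update rule: p ← p + [c·p·(1−p) − e·p]·Δt with Δt = 1.
t = 1: p = 0.19900 + (+0.02847) = 0.22747
t = 2: p = 0.22747 + (+0.02952) = 0.25699
t = 3: p = 0.25699 + (+0.02981) = 0.28680
t = 4: p = 0.28680 + (+0.02927) = 0.31607
t = 5: p = 0.31607 + (+0.02794) = 0.34401
t = 6: p = 0.34401 + (+0.02592) = 0.36993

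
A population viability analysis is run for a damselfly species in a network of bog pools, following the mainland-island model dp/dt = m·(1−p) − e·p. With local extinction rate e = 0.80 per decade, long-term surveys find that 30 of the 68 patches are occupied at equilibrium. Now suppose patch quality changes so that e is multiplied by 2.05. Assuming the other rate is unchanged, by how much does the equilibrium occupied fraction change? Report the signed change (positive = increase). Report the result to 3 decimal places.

-0.163

Observed p* = 30/68 = 0.44118.
Balance m(1−p*) = e·p* gives m = e·p*/(1−p*) = 0.80×0.44118/0.55882 = 0.63159.
New p* = m/(m+e) = 0.63159/(0.63159+1.64000) = 0.27804.
Δp* = 0.27804 − 0.44118 = -0.16314.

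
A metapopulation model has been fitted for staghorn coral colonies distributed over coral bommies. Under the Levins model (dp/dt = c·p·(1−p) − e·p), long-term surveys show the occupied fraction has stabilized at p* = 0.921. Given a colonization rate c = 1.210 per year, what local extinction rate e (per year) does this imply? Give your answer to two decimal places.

0.10

At equilibrium c(1−p*) = e.
e = 1.210 × (1 − 0.921) = 1.210 × 0.0790 = 0.0956.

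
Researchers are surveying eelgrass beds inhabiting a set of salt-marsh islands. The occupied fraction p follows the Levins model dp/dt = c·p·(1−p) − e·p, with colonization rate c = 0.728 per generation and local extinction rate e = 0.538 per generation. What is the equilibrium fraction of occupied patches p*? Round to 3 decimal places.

At equilibrium, colonization balances extinction: c·p*·(1−p*) = e·p*.
So p* = 1 − e/c = 1 − 0.538/0.728 = 1 − 0.7390 = 0.2610.

0.261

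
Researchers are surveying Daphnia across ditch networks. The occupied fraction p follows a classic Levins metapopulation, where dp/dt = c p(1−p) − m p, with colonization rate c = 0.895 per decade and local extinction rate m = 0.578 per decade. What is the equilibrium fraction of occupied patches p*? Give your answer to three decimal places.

0.354

At equilibrium, colonization balances extinction: c·p*·(1−p*) = m·p*.
So p* = 1 − m/c = 1 − 0.578/0.895 = 1 − 0.6458 = 0.3542.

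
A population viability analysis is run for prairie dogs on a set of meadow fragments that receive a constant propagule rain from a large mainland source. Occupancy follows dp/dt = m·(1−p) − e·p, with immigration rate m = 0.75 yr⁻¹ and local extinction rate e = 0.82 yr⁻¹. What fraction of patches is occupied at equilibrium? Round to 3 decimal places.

0.478

At equilibrium the propagule rain into empty patches balances local extinction: m(1−p*) = e·p*.
p* = m/(m+e) = 0.75/(0.75+0.82) = 0.75/1.5700 = 0.4777.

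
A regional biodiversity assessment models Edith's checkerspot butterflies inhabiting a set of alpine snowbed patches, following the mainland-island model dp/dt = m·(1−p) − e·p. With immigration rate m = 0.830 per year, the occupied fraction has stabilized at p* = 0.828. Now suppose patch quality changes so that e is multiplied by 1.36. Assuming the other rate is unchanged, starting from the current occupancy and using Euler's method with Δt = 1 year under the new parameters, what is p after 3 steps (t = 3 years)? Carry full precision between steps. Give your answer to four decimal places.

0.7797

Balance m(1−p*) = e·p* gives e = m(1−p*)/p* = 0.830×0.17200/0.82800 = 0.17242.
Starting from p₀ = 0.82800; update p ← p + (dp/dt)·Δt with the new parameters.
p: 0.82800 → 0.77661  (Δp = -0.05139)
p: 0.77661 → 0.77992  (Δp = +0.00331)
p: 0.77992 → 0.77971  (Δp = -0.00021)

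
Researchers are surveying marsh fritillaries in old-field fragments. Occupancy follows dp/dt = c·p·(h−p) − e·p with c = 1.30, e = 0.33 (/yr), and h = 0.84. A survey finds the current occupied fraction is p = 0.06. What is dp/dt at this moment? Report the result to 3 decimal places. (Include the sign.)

0.041

Colonization term: c·p·(h−p) = 1.30×0.06×0.7800 = 0.06084.
Extinction term: e·p = 0.01980.
dp/dt = 0.06084 − 0.01980 = 0.04104.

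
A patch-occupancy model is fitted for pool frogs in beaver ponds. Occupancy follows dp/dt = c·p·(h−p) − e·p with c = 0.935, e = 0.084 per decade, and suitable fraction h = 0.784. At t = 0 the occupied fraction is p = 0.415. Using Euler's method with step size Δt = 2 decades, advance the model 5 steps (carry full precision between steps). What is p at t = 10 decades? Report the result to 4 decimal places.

Update rule: p ← p + [c·p·(h−p) − e·p]·Δt with Δt = 2.
  1  |  dp/dt·Δt = +0.216642  |  p_1 = 0.631642
  2  |  dp/dt·Δt = +0.073844  |  p_2 = 0.705487
  3  |  dp/dt·Δt = -0.014943  |  p_3 = 0.690544
  4  |  dp/dt·Δt = +0.004670  |  p_4 = 0.695214
  5  |  dp/dt·Δt = -0.001370  |  p_5 = 0.693844

0.6938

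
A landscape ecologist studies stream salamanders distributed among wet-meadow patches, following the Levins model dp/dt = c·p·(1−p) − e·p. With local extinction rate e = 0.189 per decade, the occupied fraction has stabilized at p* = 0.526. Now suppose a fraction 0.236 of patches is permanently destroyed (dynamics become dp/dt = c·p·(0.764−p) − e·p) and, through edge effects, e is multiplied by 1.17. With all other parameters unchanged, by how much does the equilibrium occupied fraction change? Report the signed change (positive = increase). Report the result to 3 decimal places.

Balance c(1−p*) = e gives c = e/(1 − 0.52600) = 0.189/0.47400 = 0.39873.
New p* = 0.764 − e/c = 0.764 − 0.22113/0.39873 = 0.20941.
Δp* = 0.20941 − 0.52600 = -0.31659.

-0.317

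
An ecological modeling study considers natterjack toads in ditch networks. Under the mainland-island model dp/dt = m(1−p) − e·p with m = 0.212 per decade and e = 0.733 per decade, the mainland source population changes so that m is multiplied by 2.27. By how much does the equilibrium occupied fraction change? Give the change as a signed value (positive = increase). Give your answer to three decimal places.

0.172

Before: p* = 0.212/(0.212+0.733) = 0.2243.
After: m = 0.48124, e = 0.733; p* = 0.48124/1.2142 = 0.3963.
Δp* = 0.3963 − 0.2243 = +0.1720.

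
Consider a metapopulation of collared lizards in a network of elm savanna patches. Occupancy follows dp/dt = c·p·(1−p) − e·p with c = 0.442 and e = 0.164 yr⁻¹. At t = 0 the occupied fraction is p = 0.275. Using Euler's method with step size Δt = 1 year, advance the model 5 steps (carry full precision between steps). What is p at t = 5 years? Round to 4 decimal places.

Update rule: p ← p + [c·p·(1−p) − e·p]·Δt with Δt = 1.
  1  |  dp/dt·Δt = +0.043024  |  p_1 = 0.318024
  2  |  dp/dt·Δt = +0.043707  |  p_2 = 0.361731
  3  |  dp/dt·Δt = +0.042726  |  p_3 = 0.404457
  4  |  dp/dt·Δt = +0.040134  |  p_4 = 0.444591
  5  |  dp/dt·Δt = +0.036230  |  p_5 = 0.480821

0.4808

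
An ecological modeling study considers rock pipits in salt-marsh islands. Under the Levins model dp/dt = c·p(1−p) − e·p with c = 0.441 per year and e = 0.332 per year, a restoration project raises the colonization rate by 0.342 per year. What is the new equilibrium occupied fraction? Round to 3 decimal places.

Before: p* = 1 − 0.332/0.441 = 0.2472.
After the change, c = 0.783, e = 0.332, so p* = 1 − 0.332/0.783 = 0.5760.

0.576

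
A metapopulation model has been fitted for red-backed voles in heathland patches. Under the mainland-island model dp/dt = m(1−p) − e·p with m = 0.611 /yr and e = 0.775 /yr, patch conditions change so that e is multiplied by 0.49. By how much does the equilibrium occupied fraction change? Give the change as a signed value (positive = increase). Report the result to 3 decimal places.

0.176

Before: p* = 0.611/(0.611+0.775) = 0.4408.
After: m = 0.611, e = 0.37975; p* = 0.611/0.9908 = 0.6167.
Δp* = 0.6167 − 0.4408 = +0.1759.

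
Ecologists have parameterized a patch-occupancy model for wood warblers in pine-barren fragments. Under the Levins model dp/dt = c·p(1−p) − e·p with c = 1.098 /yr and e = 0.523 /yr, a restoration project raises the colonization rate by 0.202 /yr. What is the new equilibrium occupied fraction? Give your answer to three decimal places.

0.598

Before: p* = 1 − 0.523/1.098 = 0.5237.
After the change, c = 1.3, e = 0.523, so p* = 1 − 0.523/1.3 = 0.5977.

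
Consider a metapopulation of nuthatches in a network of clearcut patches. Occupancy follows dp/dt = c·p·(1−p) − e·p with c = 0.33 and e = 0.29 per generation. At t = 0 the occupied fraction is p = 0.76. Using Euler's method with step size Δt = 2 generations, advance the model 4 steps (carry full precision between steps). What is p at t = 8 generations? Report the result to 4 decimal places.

0.2615

Update rule: p ← p + [c·p·(1−p) − e·p]·Δt with Δt = 2.
p: 0.76000 → 0.43958  (Δp = -0.32042)
p: 0.43958 → 0.34722  (Δp = -0.09237)
p: 0.34722 → 0.29542  (Δp = -0.05179)
p: 0.29542 → 0.26146  (Δp = -0.03397)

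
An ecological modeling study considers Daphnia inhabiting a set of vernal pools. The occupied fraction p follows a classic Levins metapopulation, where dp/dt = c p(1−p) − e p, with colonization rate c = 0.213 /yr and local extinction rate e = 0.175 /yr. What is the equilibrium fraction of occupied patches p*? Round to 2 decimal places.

0.18

At equilibrium, colonization balances extinction: c·p*·(1−p*) = e·p*.
So p* = 1 − e/c = 1 − 0.175/0.213 = 1 − 0.8216 = 0.1784.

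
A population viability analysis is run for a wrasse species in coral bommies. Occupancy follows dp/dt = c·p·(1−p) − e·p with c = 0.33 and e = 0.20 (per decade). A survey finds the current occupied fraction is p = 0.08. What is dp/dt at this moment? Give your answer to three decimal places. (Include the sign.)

0.008

Colonization term: c·p·(1−p) = 0.33×0.08×0.9200 = 0.02429.
Extinction term: e·p = 0.01600.
dp/dt = 0.02429 − 0.01600 = 0.00829.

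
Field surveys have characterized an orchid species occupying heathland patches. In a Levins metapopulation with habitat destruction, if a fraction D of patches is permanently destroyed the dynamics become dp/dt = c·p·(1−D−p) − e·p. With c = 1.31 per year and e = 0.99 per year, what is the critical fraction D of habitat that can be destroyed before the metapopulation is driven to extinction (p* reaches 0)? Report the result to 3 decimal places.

0.244

The nontrivial equilibrium is p* = (1−D) − e/c; extinction occurs when this hits zero.
So D_crit = 1 − e/c = 1 − 0.99/1.31 = 1 − 0.7557 = 0.2443.
This equals the undisturbed p*, a classic result of Lande's extension.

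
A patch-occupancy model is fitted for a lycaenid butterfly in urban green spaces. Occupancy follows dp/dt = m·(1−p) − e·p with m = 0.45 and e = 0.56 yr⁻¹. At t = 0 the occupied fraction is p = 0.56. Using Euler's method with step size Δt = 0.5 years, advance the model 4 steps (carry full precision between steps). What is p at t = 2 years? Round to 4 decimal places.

Update rule: p ← p + [m·(1−p) − e·p]·Δt with Δt = 0.5.
t = 0.5: p = 0.56000 + (-0.05780) = 0.50220
t = 1: p = 0.50220 + (-0.02861) = 0.47359
t = 1.5: p = 0.47359 + (-0.01416) = 0.45943
t = 2: p = 0.45943 + (-0.00701) = 0.45242

0.4524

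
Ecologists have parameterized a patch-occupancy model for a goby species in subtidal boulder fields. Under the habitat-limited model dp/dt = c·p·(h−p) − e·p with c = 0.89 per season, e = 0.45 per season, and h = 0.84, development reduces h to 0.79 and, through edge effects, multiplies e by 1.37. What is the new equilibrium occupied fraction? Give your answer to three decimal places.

Before: p* = h − e/c = 0.84 − 0.45/0.89 = 0.84 − 0.5056 = 0.3344.
After: c = 0.89, e = 0.6165, h = 0.79; p* = 0.79 − 0.6165/0.89 = 0.0973.

0.097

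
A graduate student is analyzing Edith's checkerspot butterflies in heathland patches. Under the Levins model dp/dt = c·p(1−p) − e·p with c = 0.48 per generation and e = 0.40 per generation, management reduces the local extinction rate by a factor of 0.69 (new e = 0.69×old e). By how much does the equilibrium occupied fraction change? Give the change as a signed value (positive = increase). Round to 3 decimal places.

0.258

Before: p* = 1 − 0.40/0.48 = 0.1667.
After the change, c = 0.48, e = 0.276, so p* = 1 − 0.276/0.48 = 0.4250.
Δp* = 0.4250 − 0.1667 = +0.2583.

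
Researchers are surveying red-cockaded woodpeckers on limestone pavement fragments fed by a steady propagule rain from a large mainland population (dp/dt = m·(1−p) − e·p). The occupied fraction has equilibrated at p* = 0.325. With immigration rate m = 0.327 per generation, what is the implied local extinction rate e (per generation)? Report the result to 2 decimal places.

0.68

At equilibrium m(1−p*) = e·p*, so e = m(1−p*)/p*.
e = 0.327 × 0.6750 / 0.325 = 0.6792.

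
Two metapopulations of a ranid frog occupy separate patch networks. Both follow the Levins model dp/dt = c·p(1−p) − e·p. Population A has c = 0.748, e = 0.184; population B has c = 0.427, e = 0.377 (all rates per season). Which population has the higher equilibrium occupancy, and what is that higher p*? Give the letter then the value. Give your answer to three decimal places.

A: p*_A = 1 − 0.184/0.748 = 0.7540.
B: p*_B = 1 − 0.377/0.427 = 0.1171.
A is higher at 0.7540.

A, 0.754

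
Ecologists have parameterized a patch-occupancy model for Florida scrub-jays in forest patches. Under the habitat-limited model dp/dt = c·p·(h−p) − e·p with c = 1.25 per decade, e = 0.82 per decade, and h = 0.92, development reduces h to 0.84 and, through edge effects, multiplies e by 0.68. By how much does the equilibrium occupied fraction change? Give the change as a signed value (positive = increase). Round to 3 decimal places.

0.130

Before: p* = h − e/c = 0.92 − 0.82/1.25 = 0.92 − 0.6560 = 0.2640.
After: c = 1.25, e = 0.5576, h = 0.84; p* = 0.84 − 0.5576/1.25 = 0.3939.
Δp* = 0.3939 − 0.2640 = +0.1299.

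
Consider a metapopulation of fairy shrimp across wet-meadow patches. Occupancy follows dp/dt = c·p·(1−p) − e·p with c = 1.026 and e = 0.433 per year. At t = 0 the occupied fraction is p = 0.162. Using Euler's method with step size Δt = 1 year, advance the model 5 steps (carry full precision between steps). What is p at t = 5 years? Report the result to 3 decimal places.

0.523

Update rule: p ← p + [c·p·(1−p) − e·p]·Δt with Δt = 1.
p: 0.16200 → 0.23114  (Δp = +0.06914)
p: 0.23114 → 0.31339  (Δp = +0.08225)
p: 0.31339 → 0.39846  (Δp = +0.08507)
p: 0.39846 → 0.47185  (Δp = +0.07339)
p: 0.47185 → 0.52323  (Δp = +0.05138)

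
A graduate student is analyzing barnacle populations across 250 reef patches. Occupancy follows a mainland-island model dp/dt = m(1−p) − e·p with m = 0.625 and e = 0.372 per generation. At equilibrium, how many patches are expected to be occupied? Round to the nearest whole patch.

157

p* = m/(m+e) = 0.625/0.9970 = 0.6269.
Expected occupied patches = N × p* = 250 × 0.6269 = 156.72 ≈ 157.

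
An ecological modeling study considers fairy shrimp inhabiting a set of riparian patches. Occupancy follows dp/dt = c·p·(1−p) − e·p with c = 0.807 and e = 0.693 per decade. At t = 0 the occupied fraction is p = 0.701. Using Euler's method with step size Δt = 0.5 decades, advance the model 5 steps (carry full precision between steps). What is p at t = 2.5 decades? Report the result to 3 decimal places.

Update rule: p ← p + [c·p·(1−p) − e·p]·Δt with Δt = 0.5.
  1  |  dp/dt·Δt = -0.158323  |  p_1 = 0.542677
  2  |  dp/dt·Δt = -0.087897  |  p_2 = 0.454779
  3  |  dp/dt·Δt = -0.057531  |  p_3 = 0.397248
  4  |  dp/dt·Δt = -0.041032  |  p_4 = 0.356217
  5  |  dp/dt·Δt = -0.030896  |  p_5 = 0.325321

0.325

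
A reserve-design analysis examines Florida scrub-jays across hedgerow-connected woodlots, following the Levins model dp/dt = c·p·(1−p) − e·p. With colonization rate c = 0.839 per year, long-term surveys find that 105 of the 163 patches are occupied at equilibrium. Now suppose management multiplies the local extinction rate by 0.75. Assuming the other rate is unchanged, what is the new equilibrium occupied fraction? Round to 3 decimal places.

0.733

Observed p* = 105/163 = 0.64417.
Balance c(1−p*) = e gives e = 0.839×(1 − 0.64417) = 0.29854.
New p* = 1 − e/c = 1 − 0.22391/0.83900 = 0.73312.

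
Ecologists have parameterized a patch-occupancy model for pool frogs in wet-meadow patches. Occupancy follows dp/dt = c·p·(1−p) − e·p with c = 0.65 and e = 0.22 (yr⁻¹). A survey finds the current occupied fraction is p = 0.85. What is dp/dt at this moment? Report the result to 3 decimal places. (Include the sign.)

-0.104

Colonization term: c·p·(1−p) = 0.65×0.85×0.1500 = 0.08288.
Extinction term: e·p = 0.18700.
dp/dt = 0.08288 − 0.18700 = -0.10412.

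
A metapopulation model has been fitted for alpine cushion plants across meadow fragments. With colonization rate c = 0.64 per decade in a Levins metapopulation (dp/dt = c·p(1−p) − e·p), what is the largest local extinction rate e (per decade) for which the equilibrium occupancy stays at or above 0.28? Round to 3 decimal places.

1 − e/c ≥ 0.28 ⇒ e ≤ c(1 − 0.28) = 0.64 × 0.7200.
e_max = 0.4608.

0.461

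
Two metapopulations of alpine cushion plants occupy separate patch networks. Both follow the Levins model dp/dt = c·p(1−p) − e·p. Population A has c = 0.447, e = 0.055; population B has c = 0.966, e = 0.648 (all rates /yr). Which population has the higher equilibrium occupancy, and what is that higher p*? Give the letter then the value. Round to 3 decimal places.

A: p*_A = 1 − 0.055/0.447 = 0.8770.
B: p*_B = 1 − 0.648/0.966 = 0.3292.
A is higher at 0.8770.

A, 0.877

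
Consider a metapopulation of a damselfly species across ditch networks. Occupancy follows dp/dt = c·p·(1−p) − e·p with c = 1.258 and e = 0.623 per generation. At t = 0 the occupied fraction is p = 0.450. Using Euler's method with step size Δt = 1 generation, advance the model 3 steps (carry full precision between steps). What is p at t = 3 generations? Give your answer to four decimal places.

0.5012

Update rule: p ← p + [c·p·(1−p) − e·p]·Δt with Δt = 1.
t = 1: p = 0.45000 + (+0.03101) = 0.48101
t = 2: p = 0.48101 + (+0.01438) = 0.49538
t = 3: p = 0.49538 + (+0.00585) = 0.50123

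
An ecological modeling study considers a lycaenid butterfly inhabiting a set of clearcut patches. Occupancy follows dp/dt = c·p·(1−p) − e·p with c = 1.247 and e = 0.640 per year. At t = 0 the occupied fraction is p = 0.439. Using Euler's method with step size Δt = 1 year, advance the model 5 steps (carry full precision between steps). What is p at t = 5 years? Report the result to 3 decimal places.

0.486

Update rule: p ← p + [c·p·(1−p) − e·p]·Δt with Δt = 1.
t = 1: p = 0.43900 + (+0.02615) = 0.46515
t = 2: p = 0.46515 + (+0.01254) = 0.47769
t = 3: p = 0.47769 + (+0.00541) = 0.48310
t = 4: p = 0.48310 + (+0.00221) = 0.48531
t = 5: p = 0.48531 + (+0.00088) = 0.48619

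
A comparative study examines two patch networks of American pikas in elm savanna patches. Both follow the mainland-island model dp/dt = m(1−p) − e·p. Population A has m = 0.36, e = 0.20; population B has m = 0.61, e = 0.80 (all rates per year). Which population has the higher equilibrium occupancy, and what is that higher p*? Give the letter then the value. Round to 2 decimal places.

A, 0.64

A: p*_A = m/(m+e) = 0.36/0.5600 = 0.6429.
B: p*_B = 0.61/1.4100 = 0.4326.
A is higher at 0.6429.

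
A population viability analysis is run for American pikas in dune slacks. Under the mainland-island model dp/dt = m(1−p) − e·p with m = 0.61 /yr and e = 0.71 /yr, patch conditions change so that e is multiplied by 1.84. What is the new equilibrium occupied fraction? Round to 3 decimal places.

Before: p* = 0.61/(0.61+0.71) = 0.4621.
After: m = 0.61, e = 1.3064; p* = 0.61/1.9164 = 0.3183.

0.318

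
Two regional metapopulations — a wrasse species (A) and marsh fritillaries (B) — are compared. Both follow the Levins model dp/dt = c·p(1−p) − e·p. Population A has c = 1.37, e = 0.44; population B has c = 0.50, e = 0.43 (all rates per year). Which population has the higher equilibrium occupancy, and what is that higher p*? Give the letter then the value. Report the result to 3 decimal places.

A, 0.679

A: p*_A = 1 − 0.44/1.37 = 0.6788.
B: p*_B = 1 − 0.43/0.50 = 0.1400.
A is higher at 0.6788.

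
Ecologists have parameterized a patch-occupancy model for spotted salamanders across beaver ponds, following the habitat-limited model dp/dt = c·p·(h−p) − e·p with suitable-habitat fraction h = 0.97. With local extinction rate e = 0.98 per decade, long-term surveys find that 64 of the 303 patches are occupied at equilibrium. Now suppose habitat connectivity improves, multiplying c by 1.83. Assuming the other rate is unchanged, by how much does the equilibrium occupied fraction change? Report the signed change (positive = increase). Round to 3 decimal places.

Observed p* = 64/303 = 0.21122.
Balance c(h−p*) = e gives c = e/(0.97 − 0.21122) = 0.98/0.75878 = 1.29155.
New p* = 0.97 − e/c = 0.97 − 0.98000/2.36354 = 0.55537.
Δp* = 0.55537 − 0.21122 = +0.34415.

0.344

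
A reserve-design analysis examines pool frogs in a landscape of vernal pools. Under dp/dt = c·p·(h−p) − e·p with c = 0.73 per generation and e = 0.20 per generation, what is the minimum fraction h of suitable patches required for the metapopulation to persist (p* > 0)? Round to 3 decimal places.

0.274

p* = h − e/c is positive only when h > e/c.
h_min = e/c = 0.20/0.73 = 0.2740.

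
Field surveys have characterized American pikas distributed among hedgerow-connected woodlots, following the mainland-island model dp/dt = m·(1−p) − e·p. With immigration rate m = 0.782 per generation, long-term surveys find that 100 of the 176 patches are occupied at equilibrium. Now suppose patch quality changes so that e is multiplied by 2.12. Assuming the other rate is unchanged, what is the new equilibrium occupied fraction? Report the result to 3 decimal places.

Observed p* = 100/176 = 0.56818.
Balance m(1−p*) = e·p* gives e = m(1−p*)/p* = 0.782×0.43182/0.56818 = 0.59432.
New p* = m/(m+e) = 0.78200/(0.78200+1.25996) = 0.38297.

0.383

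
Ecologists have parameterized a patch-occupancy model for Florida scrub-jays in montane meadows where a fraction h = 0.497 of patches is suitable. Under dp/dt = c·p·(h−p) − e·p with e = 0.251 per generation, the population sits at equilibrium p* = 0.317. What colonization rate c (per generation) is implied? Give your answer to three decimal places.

At equilibrium c(h−p*) = e, so c = e/(h−p*).
c = 0.251/(0.497 − 0.317) = 0.251/0.1800 = 1.3944.

1.394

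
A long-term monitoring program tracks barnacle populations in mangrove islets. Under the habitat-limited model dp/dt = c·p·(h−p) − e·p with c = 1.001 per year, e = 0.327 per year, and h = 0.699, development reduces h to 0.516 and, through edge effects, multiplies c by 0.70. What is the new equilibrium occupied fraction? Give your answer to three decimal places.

0.049

Before: p* = h − e/c = 0.699 − 0.327/1.001 = 0.699 − 0.3267 = 0.3723.
After: c = 0.7007, e = 0.327, h = 0.516; p* = 0.516 − 0.327/0.7007 = 0.0493.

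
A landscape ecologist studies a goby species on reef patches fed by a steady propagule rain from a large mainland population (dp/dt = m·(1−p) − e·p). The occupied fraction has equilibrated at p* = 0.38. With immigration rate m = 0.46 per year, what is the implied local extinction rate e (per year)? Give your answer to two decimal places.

0.75

At equilibrium m(1−p*) = e·p*, so e = m(1−p*)/p*.
e = 0.46 × 0.6200 / 0.38 = 0.7505.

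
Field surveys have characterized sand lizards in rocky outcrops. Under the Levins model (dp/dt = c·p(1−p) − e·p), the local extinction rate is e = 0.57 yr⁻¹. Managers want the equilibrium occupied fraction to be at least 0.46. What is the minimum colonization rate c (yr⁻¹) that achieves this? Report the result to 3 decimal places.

p* = 1 − e/c ≥ 0.46 requires e/c ≤ 0.5400, i.e. c ≥ e/0.5400.
c_min = 0.57/0.5400 = 1.0556.

1.056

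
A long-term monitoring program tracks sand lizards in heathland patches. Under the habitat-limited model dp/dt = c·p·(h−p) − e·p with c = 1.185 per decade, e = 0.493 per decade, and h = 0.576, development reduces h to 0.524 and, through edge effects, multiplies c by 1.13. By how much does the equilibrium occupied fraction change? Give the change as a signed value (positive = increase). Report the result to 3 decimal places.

-0.004

Before: p* = h − e/c = 0.576 − 0.493/1.185 = 0.576 − 0.4160 = 0.1600.
After: c = 1.33905, e = 0.493, h = 0.524; p* = 0.524 − 0.493/1.33905 = 0.1558.
Δp* = 0.1558 − 0.1600 = -0.0041.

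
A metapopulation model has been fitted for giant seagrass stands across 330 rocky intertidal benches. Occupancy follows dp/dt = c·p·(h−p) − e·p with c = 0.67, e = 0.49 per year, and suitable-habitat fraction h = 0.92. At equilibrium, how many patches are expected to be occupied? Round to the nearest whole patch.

p* = h − e/c = 0.92 − 0.7313 = 0.1887.
Expected occupied patches = N × p* = 330 × 0.1887 = 62.26 ≈ 62.

62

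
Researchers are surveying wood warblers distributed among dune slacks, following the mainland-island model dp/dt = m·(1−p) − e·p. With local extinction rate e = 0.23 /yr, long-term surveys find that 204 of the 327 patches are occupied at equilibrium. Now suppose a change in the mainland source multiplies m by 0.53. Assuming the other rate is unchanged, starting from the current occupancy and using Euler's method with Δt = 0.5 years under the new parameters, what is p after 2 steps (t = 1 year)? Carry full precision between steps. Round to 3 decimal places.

Observed p* = 204/327 = 0.62385.
Balance m(1−p*) = e·p* gives m = e·p*/(1−p*) = 0.23×0.62385/0.37615 = 0.38146.
Starting from p₀ = 0.62385; update p ← p + (dp/dt)·Δt with the new parameters.
p: 0.62385 → 0.59013  (Δp = -0.03372)
p: 0.59013 → 0.56370  (Δp = -0.02643)

0.564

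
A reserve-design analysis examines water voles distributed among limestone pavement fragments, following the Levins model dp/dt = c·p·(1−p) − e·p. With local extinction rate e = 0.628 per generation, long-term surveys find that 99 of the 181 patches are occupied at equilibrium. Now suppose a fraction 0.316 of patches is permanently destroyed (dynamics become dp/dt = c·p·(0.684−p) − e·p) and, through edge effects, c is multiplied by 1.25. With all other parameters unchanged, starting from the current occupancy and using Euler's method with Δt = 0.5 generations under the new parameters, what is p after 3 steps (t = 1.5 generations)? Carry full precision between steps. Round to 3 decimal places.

Observed p* = 99/181 = 0.54696.
Balance c(1−p*) = e gives c = e/(1 − 0.54696) = 0.628/0.45304 = 1.38620.
Starting from p₀ = 0.54696; update p ← p + (dp/dt)·Δt with the new parameters.
t = 0.5: p = 0.54696 + (-0.10681) = 0.44015
t = 1: p = 0.44015 + (-0.04522) = 0.39493
t = 1.5: p = 0.39493 + (-0.02510) = 0.36983

0.370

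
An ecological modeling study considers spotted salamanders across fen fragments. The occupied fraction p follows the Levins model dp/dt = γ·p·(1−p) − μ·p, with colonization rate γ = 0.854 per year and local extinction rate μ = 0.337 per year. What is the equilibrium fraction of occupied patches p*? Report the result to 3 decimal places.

0.605

Setting dp/dt = 0 and dividing through by p* gives γ·(1−p*) = μ.
So p* = 1 − μ/γ = 1 − 0.337/0.854 = 1 − 0.3946 = 0.6054.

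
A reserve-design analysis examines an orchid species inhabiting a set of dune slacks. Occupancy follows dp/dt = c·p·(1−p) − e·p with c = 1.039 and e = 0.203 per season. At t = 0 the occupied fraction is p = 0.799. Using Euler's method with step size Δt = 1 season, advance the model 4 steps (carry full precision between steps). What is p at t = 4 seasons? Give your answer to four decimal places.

0.8046

Update rule: p ← p + [c·p·(1−p) − e·p]·Δt with Δt = 1.
  1  |  dp/dt·Δt = +0.004665  |  p_1 = 0.803665
  2  |  dp/dt·Δt = +0.000797  |  p_2 = 0.804462
  3  |  dp/dt·Δt = +0.000132  |  p_3 = 0.804594
  4  |  dp/dt·Δt = +0.000022  |  p_4 = 0.804616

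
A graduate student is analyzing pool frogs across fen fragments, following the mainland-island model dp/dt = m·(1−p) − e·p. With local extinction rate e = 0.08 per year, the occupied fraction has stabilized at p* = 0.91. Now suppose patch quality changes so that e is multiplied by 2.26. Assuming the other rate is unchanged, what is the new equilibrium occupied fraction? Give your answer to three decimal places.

0.817

Balance m(1−p*) = e·p* gives m = e·p*/(1−p*) = 0.08×0.91000/0.09000 = 0.80889.
New p* = m/(m+e) = 0.80889/(0.80889+0.18080) = 0.81732.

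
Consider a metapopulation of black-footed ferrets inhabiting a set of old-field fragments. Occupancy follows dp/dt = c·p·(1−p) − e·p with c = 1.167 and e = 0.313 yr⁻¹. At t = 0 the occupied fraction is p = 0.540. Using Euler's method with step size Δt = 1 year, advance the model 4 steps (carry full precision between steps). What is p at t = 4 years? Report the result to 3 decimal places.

0.731

Update rule: p ← p + [c·p·(1−p) − e·p]·Δt with Δt = 1.
p: 0.54000 → 0.66086  (Δp = +0.12086)
p: 0.66086 → 0.71556  (Δp = +0.05470)
p: 0.71556 → 0.72911  (Δp = +0.01355)
p: 0.72911 → 0.73139  (Δp = +0.00228)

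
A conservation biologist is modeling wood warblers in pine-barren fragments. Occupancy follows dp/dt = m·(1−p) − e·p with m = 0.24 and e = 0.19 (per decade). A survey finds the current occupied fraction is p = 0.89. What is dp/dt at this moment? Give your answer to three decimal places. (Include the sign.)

-0.143

Colonization term: m·(1−p) = 0.24×0.1100 = 0.02640.
Extinction term: e·p = 0.16910.
dp/dt = 0.02640 − 0.16910 = -0.14270.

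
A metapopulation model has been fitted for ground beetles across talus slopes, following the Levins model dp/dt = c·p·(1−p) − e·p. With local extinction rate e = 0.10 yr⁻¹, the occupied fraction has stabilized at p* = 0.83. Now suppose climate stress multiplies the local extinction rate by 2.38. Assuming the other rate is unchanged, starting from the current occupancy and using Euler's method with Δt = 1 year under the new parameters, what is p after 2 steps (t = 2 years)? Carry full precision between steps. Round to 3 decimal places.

Balance c(1−p*) = e gives c = e/(1 − 0.83000) = 0.10/0.17000 = 0.58824.
Starting from p₀ = 0.83000; update p ← p + (dp/dt)·Δt with the new parameters.
t = 1: p = 0.83000 + (-0.11454) = 0.71546
t = 2: p = 0.71546 + (-0.05053) = 0.66493

0.665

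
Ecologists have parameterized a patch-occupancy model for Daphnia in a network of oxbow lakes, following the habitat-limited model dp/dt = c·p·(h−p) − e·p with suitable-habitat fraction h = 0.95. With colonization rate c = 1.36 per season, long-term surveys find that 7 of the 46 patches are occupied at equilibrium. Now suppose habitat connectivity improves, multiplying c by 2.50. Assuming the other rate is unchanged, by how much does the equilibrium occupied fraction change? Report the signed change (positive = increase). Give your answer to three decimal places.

Observed p* = 7/46 = 0.15217.
Balance c(h−p*) = e gives e = 1.36×(0.95 − 0.15217) = 1.08505.
New p* = 0.95 − e/c = 0.95 − 1.08505/3.40000 = 0.63087.
Δp* = 0.63087 − 0.15217 = +0.47870.

0.479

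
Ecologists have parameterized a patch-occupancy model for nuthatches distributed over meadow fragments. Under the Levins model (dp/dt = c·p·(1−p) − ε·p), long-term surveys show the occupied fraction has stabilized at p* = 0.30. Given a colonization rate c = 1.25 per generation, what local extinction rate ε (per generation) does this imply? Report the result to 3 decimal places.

At equilibrium c(1−p*) = ε.
ε = 1.25 × (1 − 0.30) = 1.25 × 0.7000 = 0.8750.

0.875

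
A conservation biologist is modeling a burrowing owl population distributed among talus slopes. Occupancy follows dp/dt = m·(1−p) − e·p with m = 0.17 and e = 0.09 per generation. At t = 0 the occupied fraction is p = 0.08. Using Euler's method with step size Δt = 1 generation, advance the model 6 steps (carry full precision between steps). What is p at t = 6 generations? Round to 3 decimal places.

Update rule: p ← p + [m·(1−p) − e·p]·Δt with Δt = 1.
p: 0.08000 → 0.22920  (Δp = +0.14920)
p: 0.22920 → 0.33961  (Δp = +0.11041)
p: 0.33961 → 0.42131  (Δp = +0.08170)
p: 0.42131 → 0.48177  (Δp = +0.06046)
p: 0.48177 → 0.52651  (Δp = +0.04474)
p: 0.52651 → 0.55962  (Δp = +0.03311)

0.560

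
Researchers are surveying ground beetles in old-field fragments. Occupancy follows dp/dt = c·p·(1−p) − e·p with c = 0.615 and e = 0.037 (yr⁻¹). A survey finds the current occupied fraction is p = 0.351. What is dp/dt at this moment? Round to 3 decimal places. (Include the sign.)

Colonization term: c·p·(1−p) = 0.615×0.351×0.6490 = 0.14010.
Extinction term: e·p = 0.01299.
dp/dt = 0.14010 − 0.01299 = 0.12711.

0.127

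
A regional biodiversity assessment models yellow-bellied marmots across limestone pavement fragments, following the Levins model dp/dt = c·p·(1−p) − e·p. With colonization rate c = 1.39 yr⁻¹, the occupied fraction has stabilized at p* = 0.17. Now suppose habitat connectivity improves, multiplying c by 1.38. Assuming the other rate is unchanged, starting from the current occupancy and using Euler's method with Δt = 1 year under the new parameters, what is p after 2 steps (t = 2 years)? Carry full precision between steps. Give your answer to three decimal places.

Balance c(1−p*) = e gives e = 1.39×(1 − 0.17000) = 1.15370.
Starting from p₀ = 0.17000; update p ← p + (dp/dt)·Δt with the new parameters.
t = 1: p = 0.17000 + (+0.07453) = 0.24453
t = 2: p = 0.24453 + (+0.07224) = 0.31677

0.317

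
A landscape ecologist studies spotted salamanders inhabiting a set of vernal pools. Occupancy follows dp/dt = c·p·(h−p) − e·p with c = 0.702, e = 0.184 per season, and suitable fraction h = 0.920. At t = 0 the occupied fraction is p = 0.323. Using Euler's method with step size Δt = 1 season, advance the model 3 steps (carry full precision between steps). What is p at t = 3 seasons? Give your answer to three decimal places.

0.533

Update rule: p ← p + [c·p·(h−p) − e·p]·Δt with Δt = 1.
p: 0.32300 → 0.39894  (Δp = +0.07594)
p: 0.39894 → 0.47146  (Δp = +0.07252)
p: 0.47146 → 0.53316  (Δp = +0.06170)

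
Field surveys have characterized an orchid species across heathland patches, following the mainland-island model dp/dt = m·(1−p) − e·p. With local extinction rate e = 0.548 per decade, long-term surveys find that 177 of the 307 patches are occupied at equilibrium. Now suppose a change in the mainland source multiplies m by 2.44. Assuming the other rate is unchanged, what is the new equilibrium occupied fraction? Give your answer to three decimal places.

0.769

Observed p* = 177/307 = 0.57655.
Balance m(1−p*) = e·p* gives m = e·p*/(1−p*) = 0.548×0.57655/0.42345 = 0.74613.
New p* = m/(m+e) = 1.82056/(1.82056+0.54800) = 0.76864.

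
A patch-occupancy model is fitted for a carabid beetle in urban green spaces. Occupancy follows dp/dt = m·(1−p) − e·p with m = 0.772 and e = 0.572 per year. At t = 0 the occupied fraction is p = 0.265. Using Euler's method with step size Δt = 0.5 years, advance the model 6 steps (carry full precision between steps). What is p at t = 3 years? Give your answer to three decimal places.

Update rule: p ← p + [m·(1−p) − e·p]·Δt with Δt = 0.5.
t = 0.5: p = 0.26500 + (+0.20792) = 0.47292
t = 1: p = 0.47292 + (+0.06820) = 0.54112
t = 1.5: p = 0.54112 + (+0.02237) = 0.56349
t = 2: p = 0.56349 + (+0.00734) = 0.57082
t = 2.5: p = 0.57082 + (+0.00241) = 0.57323
t = 3: p = 0.57323 + (+0.00079) = 0.57402

0.574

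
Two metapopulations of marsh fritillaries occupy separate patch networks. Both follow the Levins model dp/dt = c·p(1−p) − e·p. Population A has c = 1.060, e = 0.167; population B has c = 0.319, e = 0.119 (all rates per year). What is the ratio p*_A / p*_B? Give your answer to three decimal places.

A: p*_A = 1 − 0.167/1.060 = 0.8425.
B: p*_B = 1 − 0.119/0.319 = 0.6270.
p*_A / p*_B = 0.8425/0.6270 = 1.3437.

1.344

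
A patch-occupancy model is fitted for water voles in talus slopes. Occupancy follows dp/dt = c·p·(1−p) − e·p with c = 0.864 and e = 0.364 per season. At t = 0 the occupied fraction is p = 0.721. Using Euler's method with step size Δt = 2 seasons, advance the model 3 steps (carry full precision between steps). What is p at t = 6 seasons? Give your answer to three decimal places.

Update rule: p ← p + [c·p·(1−p) − e·p]·Δt with Δt = 2.
step 1: Δp = -0.17729, p = 0.54371
step 2: Δp = +0.03287, p = 0.57659
step 3: Δp = +0.00211, p = 0.57870

0.579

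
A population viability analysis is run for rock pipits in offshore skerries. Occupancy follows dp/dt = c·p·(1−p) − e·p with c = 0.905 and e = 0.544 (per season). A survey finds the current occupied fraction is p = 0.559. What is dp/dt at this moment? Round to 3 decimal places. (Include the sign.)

Colonization term: c·p·(1−p) = 0.905×0.559×0.4410 = 0.22310.
Extinction term: e·p = 0.30410.
dp/dt = 0.22310 − 0.30410 = -0.08100.

-0.081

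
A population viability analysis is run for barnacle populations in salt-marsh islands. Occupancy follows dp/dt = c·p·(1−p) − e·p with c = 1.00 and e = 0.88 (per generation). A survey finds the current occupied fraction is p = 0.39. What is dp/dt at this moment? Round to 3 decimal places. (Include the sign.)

-0.105

Colonization term: c·p·(1−p) = 1.00×0.39×0.6100 = 0.23790.
Extinction term: e·p = 0.34320.
dp/dt = 0.23790 − 0.34320 = -0.10530.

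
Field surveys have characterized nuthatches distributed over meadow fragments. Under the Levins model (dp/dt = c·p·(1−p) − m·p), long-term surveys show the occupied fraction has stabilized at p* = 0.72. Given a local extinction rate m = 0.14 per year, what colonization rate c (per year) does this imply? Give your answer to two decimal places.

0.50

At equilibrium c(1−p*) = m, so c = m/(1−p*).
c = 0.14/(1 − 0.72) = 0.14/0.2800 = 0.5000.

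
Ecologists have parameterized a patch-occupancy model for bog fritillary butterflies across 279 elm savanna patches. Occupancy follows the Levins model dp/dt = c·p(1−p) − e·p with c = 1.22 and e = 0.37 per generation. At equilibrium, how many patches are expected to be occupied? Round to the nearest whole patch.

194

p* = 1 − e/c = 1 − 0.37/1.22 = 0.6967.
Expected occupied patches = N × p* = 279 × 0.6967 = 194.39 ≈ 194.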